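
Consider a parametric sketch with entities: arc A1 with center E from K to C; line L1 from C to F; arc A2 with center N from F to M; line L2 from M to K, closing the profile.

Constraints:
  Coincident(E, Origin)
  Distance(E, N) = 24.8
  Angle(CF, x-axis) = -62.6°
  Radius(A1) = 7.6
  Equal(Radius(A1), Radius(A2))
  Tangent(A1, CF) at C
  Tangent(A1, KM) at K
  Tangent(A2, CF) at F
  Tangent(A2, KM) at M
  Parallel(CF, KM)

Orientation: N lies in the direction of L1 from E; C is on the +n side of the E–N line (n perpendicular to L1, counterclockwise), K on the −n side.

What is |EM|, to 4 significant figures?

25.94

The slot axis is L1's direction at -62.6°, so u = (cos -62.6°, sin -62.6°) = (0.4602, -0.8878) and n = (−sin -62.6°, cos -62.6°) = (0.8878, 0.4602). E is at the origin and N lies 24.8 along u from E, so N = 24.8·u = (11.41, -22.02). Tangency of A1 to both parallel lines with radius 7.6 puts C and K at E ± 7.6·n: C = (6.747, 3.498), K = (-6.747, -3.498). Equal radii place F and M the same way about N: F = N + 7.6·n = (18.16, -18.52), M = N − 7.6·n = (4.666, -25.52). Then |EM| = |M − E| = 25.94.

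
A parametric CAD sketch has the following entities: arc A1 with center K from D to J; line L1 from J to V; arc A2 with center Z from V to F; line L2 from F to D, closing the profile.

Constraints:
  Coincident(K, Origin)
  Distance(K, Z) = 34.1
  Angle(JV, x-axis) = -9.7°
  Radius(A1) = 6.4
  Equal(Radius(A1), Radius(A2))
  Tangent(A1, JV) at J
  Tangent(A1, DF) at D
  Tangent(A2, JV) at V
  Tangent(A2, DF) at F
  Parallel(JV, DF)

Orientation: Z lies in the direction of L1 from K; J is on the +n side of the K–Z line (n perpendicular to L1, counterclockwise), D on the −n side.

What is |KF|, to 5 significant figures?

34.695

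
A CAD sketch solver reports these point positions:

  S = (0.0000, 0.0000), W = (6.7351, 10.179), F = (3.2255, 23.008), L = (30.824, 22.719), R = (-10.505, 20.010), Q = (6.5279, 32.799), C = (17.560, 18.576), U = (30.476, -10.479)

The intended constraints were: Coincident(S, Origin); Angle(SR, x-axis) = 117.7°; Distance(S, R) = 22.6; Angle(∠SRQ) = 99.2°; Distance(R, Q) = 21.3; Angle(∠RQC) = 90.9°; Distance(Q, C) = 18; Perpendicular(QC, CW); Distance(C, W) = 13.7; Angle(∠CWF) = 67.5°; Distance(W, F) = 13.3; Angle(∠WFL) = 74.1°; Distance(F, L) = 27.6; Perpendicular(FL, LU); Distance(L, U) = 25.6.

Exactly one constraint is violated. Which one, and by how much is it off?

Distance(L, U) = 25.6 — off by 7.60.

S = (0.00, 0.00) ✓; SR at 117.7° ✓; |SR| = 22.60 ✓; ∠SRQ = 99.20° ✓; |RQ| = 21.30 ✓; ∠RQC = 90.90° ✓; |QC| = 18.00 ✓; ∠(QC, CW) = 90.00° ✓; |CW| = 13.70 ✓; ∠CWF = 67.50° ✓; |WF| = 13.30 ✓; ∠WFL = 74.10° ✓; |FL| = 27.60 ✓; ∠(FL, LU) = 90.00° ✓; |LU| = 33.20 ✗.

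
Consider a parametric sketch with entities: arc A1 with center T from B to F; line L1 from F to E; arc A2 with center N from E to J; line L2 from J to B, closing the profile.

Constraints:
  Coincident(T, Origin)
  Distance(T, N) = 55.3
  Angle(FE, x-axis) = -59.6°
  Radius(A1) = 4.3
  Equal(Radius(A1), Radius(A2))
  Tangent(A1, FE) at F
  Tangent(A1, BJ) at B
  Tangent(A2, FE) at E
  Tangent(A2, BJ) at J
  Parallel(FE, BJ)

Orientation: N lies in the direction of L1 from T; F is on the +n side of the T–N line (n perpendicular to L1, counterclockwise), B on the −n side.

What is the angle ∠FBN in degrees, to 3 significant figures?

85.6°

The slot axis is L1's direction at -59.6°, so u = (cos -59.6°, sin -59.6°) = (0.506, -0.863) and n = (−sin -59.6°, cos -59.6°) = (0.863, 0.506). T is at the origin and N lies 55.3 along u from T, so N = 55.3·u = (28.0, -47.7). Tangency of A1 to both parallel lines with radius 4.3 puts F and B at T ± 4.3·n: F = (3.71, 2.18), B = (-3.71, -2.18). Then cos ∠FBN = BF·BN / (|BF||BN|), giving 85.6°.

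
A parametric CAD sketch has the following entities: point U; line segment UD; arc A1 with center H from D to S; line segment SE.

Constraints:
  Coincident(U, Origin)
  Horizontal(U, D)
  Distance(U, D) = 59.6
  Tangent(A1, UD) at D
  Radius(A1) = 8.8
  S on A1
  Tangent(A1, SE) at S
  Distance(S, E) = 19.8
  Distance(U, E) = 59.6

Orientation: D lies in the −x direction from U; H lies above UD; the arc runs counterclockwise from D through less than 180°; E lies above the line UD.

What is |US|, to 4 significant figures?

51.67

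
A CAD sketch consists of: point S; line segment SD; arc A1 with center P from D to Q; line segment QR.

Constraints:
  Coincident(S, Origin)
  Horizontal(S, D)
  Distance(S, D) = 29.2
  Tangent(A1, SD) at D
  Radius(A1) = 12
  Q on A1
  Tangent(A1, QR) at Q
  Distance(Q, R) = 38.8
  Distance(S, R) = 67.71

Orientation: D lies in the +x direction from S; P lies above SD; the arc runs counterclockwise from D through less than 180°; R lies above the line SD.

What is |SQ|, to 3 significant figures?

42.2

S is at the origin; SD is horizontal with |SD| = 29.2 and D on the +x side, so D = (29.2, 0.00). A1 meets SD tangentially, so PD is at right angles to SD, so P = D + (0, 12) = (29.2, 12.0). Since PQ ⟂ QR (tangency), |PR| = √(12.0² + 38.8²) = 40.6 regardless of where Q sits on A1. So R lies on both circle(S, 67.71) and circle(P, 40.6); the above-SD intersection is R = (47.5, 48.3). Q is the foot of the tangent from R: Q = (41.0, 10.0).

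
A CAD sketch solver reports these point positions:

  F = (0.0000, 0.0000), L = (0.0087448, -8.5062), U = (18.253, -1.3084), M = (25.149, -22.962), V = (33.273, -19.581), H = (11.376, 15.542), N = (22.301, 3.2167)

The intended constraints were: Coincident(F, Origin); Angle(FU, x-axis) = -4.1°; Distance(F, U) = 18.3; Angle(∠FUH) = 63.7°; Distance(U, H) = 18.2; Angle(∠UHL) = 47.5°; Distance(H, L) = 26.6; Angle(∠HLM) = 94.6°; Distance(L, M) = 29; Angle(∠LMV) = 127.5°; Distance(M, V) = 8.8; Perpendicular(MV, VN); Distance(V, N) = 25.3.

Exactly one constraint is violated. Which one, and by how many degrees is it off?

Perpendicular(MV, VN) — off by 3.10°.

F = (0.00, 0.00) ✓; FU at -4.100° ✓; |FU| = 18.30 ✓; ∠FUH = 63.70° ✓; |UH| = 18.20 ✓; ∠UHL = 47.50° ✓; |HL| = 26.60 ✓; ∠HLM = 94.60° ✓; |LM| = 29.00 ✓; ∠LMV = 127.5° ✓; |MV| = 8.799 ✓; ∠(MV, VN) = 93.10° ✗; |VN| = 25.30 ✓.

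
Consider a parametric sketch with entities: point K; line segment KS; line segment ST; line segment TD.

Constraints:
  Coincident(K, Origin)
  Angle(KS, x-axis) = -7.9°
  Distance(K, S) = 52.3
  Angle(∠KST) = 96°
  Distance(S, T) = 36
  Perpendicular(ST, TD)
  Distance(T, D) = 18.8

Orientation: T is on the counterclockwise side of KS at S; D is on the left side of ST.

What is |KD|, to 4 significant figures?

53.13

∠KST = 96.0°, so ST runs at -7.9° + (180° − 96.0°) = 76.10° from the x-axis; with |ST| = 36.0, T = S + 36.0·(cos 76.10°, sin 76.10°) = (60.45, 27.76). The perpendicularity gives TD at right angles to ST; with |TD| = 18.8 on the left of ST, D = T + 18.8·(-0.9707, 0.2402) = (42.20, 32.27). Then |KD| = |D − K| = 53.13.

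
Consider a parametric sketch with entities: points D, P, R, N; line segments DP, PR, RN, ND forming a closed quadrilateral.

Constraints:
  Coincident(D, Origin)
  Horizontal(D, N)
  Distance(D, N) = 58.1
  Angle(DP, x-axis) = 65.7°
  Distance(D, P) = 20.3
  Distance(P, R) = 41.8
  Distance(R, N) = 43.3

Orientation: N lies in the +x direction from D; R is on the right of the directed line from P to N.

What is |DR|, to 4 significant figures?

29.71

D is at the origin; DN is horizontal with |DN| = 58.1 and N in +x, so N = (58.1, 0). DP runs at 65.7° with |DP| = 20.3, so P = (8.354, 18.50). R is determined by |PR| = 41.8 and |RN| = 43.3 together: it lies at the intersection of circle(P, 41.8) and circle(N, 43.3). With |PN| = 53.08, the foot of the radical line on PN is 25.34 from P and the perpendicular offset is √(41.8² − 25.34²) = 33.25. Taking the right-of-PN solution: R = (20.51, -21.49).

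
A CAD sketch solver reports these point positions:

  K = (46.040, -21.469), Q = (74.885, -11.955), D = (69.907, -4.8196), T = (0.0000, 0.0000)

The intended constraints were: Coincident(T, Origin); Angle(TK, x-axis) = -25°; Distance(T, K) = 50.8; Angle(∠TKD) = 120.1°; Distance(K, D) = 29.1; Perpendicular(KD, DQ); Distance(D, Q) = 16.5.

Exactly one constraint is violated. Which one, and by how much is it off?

Distance(D, Q) = 16.5 — off by 7.80.

T = (0.00, 0.00) ✓; TK at -25.00° ✓; |TK| = 50.80 ✓; ∠TKD = 120.1° ✓; |KD| = 29.10 ✓; ∠(KD, DQ) = 90.00° ✓; |DQ| = 8.700 ✗.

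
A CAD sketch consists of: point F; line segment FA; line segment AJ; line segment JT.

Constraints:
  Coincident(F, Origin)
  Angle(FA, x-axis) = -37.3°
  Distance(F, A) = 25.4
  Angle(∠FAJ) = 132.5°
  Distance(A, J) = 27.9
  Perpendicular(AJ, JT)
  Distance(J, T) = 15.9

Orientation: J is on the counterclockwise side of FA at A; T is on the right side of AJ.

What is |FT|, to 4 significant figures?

56.83

∠FAJ = 132.5°, so AJ runs at -37.3° + (180° − 132.5°) = 10.20° from the x-axis; with |AJ| = 27.9, J = A + 27.9·(cos 10.20°, sin 10.20°) = (47.66, -10.45). The perpendicularity gives JT at right angles to AJ; with |JT| = 15.9 on the right of AJ, T = J + 15.9·(0.1771, -0.9842) = (50.48, -26.10). Then |FT| = |T − F| = 56.83.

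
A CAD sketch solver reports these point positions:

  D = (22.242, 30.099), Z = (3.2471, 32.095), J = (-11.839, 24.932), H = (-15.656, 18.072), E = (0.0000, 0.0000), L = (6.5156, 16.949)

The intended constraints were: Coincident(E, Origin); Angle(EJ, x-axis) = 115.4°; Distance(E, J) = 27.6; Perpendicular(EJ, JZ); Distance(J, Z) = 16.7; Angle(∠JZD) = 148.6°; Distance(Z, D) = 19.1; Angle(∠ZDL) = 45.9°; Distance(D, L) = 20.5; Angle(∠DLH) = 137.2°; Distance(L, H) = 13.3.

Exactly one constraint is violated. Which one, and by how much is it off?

Distance(L, H) = 13.3 — off by 8.90.

E = (0.00, 0.00) ✓; EJ at 115.4° ✓; |EJ| = 27.60 ✓; ∠(EJ, JZ) = 90.00° ✓; |JZ| = 16.70 ✓; ∠JZD = 148.6° ✓; |ZD| = 19.10 ✓; ∠ZDL = 45.90° ✓; |DL| = 20.50 ✓; ∠DLH = 137.2° ✓; |LH| = 22.20 ✗.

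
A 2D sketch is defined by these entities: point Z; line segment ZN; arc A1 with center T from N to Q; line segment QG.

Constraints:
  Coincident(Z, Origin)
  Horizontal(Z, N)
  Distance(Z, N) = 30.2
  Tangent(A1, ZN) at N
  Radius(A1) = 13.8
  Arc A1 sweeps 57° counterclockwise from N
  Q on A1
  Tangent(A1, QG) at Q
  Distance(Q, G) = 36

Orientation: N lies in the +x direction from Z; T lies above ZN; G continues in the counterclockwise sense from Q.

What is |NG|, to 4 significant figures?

47.99

Z is at the origin; Z and N share the same y with |ZN| = 30.2 and N on the +x side, so N = (30.20, 0.000). A1 meets ZN tangentially, so TN is at right angles to ZN, so T = N + (0, 13.8) = (30.20, 13.80). On A1, N sits at bearing -90° from T; a 57° counterclockwise sweep puts Q at bearing -33°, so Q = T + 13.8·(cos -33°, sin -33°) = (41.77, 6.284). A1 meets QG tangentially, so TQ is at right angles to QG, so QG runs along (−sin -33°, cos -33°); with |QG| = 36.0, G = (61.38, 36.48). Then |NG| = |G − N| = 47.99.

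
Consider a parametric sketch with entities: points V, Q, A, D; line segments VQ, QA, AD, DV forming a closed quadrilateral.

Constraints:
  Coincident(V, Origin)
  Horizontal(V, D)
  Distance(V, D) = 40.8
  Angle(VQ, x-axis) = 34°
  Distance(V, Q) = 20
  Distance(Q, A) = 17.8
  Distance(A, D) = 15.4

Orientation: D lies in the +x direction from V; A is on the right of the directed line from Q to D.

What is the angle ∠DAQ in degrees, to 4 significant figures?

106.7°

V is at the origin; V and D share the same y with |VD| = 40.8 and D in +x, so D = (40.8, 0). VQ runs at 34.0° with |VQ| = 20.0, so Q = (16.58, 11.18). A is determined by |QA| = 17.8 and |AD| = 15.4 together: it lies at the intersection of circle(Q, 17.8) and circle(D, 15.4). With |QD| = 26.68, the foot of the radical line on QD is 14.83 from Q and the perpendicular offset is √(17.8² − 14.83²) = 9.842. Taking the right-of-QD solution: A = (25.92, -3.969).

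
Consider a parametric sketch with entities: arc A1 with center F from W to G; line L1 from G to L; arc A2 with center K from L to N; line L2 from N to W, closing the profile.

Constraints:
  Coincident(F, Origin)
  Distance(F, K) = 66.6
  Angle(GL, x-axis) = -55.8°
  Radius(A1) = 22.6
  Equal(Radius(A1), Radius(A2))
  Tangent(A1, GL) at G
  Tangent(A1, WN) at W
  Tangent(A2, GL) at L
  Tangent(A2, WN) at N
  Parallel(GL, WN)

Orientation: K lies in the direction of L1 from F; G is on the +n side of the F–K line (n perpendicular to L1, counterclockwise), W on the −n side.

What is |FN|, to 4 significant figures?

70.33

The slot axis is L1's direction at -55.8°, so u = (cos -55.8°, sin -55.8°) = (0.5621, -0.8271) and n = (−sin -55.8°, cos -55.8°) = (0.8271, 0.5621). F is at the origin and K lies 66.6 along u from F, so K = 66.6·u = (37.43, -55.08). Tangency of A1 to both parallel lines with radius 22.6 puts G and W at F ± 22.6·n: G = (18.69, 12.70), W = (-18.69, -12.70). Equal radii place L and N the same way about K: L = K + 22.6·n = (56.13, -42.38), N = K − 22.6·n = (18.74, -67.79). Then |FN| = |N − F| = 70.33.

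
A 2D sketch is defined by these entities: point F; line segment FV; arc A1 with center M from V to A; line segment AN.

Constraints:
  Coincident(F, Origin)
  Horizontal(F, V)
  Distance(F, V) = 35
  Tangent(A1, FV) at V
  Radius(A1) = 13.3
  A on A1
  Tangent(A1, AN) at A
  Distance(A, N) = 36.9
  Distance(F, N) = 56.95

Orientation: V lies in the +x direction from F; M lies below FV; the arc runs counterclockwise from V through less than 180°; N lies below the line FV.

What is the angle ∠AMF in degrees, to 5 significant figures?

25.740°

F is at the origin; F and V share the same y with |FV| = 35.0 and V on the +x side, so V = (35.000, 0.0000). The tangent condition forces MV to be normal to FV, so M = V + (0, -13.3) = (35.000, -13.300). Since MA ⟂ AN (tangency), |MN| = √(13.3² + 36.9²) = 39.224 regardless of where A sits on A1. So N lies on both circle(F, 56.95) and circle(M, 39.224); the below-FV intersection is N = (24.923, -51.207). A is the foot of the tangent from N: A = (21.749, -14.444).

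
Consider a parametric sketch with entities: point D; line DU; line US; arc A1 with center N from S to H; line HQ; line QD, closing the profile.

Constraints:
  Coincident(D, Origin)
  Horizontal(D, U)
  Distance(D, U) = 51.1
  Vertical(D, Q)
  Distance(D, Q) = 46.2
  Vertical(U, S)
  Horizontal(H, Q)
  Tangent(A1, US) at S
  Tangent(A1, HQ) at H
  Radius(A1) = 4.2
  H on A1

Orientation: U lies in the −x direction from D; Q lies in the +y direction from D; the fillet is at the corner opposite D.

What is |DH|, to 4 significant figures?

65.83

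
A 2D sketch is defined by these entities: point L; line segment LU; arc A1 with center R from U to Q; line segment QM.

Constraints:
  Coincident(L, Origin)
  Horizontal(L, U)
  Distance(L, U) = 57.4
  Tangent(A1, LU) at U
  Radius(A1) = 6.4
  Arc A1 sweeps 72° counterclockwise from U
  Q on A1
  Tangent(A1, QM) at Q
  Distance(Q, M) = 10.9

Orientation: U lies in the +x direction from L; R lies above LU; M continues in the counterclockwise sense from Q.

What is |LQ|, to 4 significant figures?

63.64

A1 meets LU tangentially, so RU is at right angles to LU, so R = U + (0, 6.4) = (57.40, 6.400). On A1, U sits at bearing -90° from R; a 72° counterclockwise sweep puts Q at bearing -18°, so Q = R + 6.4·(cos -18°, sin -18°) = (63.49, 4.422). Then |LQ| = |Q − L| = 63.64.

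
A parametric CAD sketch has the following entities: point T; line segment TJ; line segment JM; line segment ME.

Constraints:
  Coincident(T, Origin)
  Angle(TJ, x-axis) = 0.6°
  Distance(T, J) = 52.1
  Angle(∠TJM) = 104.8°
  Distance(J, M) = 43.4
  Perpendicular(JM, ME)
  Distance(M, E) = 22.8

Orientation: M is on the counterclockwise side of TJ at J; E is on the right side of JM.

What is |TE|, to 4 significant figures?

92.57

T is at the origin; TJ runs at 0.6° with length 52.1, so J = 52.1·(cos 0.6°, sin 0.6°) = (52.10, 0.5456). ∠TJM = 104.8°, so JM runs at 0.6° + (180° − 104.8°) = 75.80° from the x-axis; with |JM| = 43.4, M = J + 43.4·(cos 75.80°, sin 75.80°) = (62.74, 42.62). JM is perpendicular to ME; with |ME| = 22.8 on the right of JM, E = M + 22.8·(0.9694, -0.2453) = (84.85, 37.03). Then |TE| = |E − T| = 92.57.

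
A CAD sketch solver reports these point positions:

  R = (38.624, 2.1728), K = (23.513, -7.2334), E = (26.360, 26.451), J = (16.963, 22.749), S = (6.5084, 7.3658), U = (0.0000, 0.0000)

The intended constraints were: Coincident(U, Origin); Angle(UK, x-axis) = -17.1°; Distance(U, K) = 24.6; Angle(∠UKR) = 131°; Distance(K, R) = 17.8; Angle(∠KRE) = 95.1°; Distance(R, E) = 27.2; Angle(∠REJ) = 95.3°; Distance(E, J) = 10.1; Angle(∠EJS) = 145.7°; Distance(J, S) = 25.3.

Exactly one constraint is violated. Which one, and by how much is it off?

Distance(J, S) = 25.3 — off by 6.70.

U = (0.00, 0.00) ✓; UK at -17.10° ✓; |UK| = 24.60 ✓; ∠UKR = 131.0° ✓; |KR| = 17.80 ✓; ∠KRE = 95.10° ✓; |RE| = 27.20 ✓; ∠REJ = 95.30° ✓; |EJ| = 10.10 ✓; ∠EJS = 145.7° ✓; |JS| = 18.60 ✗.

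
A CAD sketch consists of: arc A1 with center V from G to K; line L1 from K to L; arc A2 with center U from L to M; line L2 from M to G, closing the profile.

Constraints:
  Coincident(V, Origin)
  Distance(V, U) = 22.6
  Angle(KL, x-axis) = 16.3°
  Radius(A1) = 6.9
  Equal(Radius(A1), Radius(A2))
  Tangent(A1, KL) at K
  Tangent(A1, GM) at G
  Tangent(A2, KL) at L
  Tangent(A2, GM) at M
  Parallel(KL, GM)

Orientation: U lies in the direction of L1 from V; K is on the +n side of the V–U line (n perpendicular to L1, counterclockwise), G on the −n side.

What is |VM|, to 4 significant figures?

23.63

Tangency of A1 to both parallel lines with radius 6.9 puts K and G at V ± 6.9·n: K = (-1.937, 6.623), G = (1.937, -6.623). Equal radii place L and M the same way about U: L = U + 6.9·n = (19.75, 12.97), M = U − 6.9·n = (23.63, -0.2796). Then |VM| = |M − V| = 23.63.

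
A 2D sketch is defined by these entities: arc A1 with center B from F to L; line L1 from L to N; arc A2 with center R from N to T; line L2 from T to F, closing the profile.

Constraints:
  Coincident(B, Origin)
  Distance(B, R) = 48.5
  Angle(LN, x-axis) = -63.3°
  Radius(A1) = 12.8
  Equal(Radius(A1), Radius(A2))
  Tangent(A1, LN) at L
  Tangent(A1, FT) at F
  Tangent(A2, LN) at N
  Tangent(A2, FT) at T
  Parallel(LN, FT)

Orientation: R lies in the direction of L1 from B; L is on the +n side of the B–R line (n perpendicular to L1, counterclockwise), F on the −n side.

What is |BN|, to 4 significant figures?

50.16

The slot axis is L1's direction at -63.3°, so u = (cos -63.3°, sin -63.3°) = (0.4493, -0.8934) and n = (−sin -63.3°, cos -63.3°) = (0.8934, 0.4493). B is at the origin and R lies 48.5 along u from B, so R = 48.5·u = (21.79, -43.33). Tangency of A1 to both parallel lines with radius 12.8 puts L and F at B ± 12.8·n: L = (11.44, 5.751), F = (-11.44, -5.751). Equal radii place N and T the same way about R: N = R + 12.8·n = (33.23, -37.58), T = R − 12.8·n = (10.36, -49.08). Then |BN| = |N − B| = 50.16.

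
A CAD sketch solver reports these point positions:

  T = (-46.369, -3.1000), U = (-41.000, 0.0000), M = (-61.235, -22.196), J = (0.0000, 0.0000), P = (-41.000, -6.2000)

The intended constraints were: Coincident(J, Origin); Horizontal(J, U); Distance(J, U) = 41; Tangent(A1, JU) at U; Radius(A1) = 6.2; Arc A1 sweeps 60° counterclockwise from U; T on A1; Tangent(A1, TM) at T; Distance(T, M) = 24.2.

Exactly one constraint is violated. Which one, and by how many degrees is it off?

Tangent(A1, TM) at T — off by 7.90°.

J = (0.00, 0.00) ✓; J.y = 0.00, U.y = 0.00 ✓; |JU| = 41.00 ✓; ∠(PU, UJ) = 90.00° ✓; |PU| = 6.200 ✓; bearing(P→T) − bearing(P→U) = 60.00° ✓; |PT| = 6.200 ✓; ∠(PT, TM) = 97.90° ✗; |TM| = 24.20 ✓.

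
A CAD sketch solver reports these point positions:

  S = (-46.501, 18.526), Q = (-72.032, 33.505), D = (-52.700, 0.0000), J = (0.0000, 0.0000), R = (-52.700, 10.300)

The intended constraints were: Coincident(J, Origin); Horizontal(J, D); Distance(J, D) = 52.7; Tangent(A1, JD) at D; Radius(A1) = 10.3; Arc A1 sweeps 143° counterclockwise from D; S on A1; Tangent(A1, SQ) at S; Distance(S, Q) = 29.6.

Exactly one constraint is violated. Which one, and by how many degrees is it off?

Tangent(A1, SQ) at S — off by 6.60°.

J = (0.00, 0.00) ✓; J.y = 0.00, D.y = 0.00 ✓; |JD| = 52.70 ✓; ∠(RD, DJ) = 90.00° ✓; |RD| = 10.30 ✓; bearing(R→S) − bearing(R→D) = 143.0° ✓; |RS| = 10.30 ✓; ∠(RS, SQ) = 83.40° ✗; |SQ| = 29.60 ✓.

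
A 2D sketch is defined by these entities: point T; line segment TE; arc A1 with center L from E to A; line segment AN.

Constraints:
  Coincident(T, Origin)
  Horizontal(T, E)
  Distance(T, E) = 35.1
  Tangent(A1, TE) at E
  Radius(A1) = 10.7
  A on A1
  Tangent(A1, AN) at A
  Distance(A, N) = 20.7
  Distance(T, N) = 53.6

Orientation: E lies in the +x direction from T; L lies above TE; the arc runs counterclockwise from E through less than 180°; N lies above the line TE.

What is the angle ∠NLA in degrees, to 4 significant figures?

62.67°

Checks: ∠(LE, ET) = 90.00° ✓; |LE| = 10.70 ✓; |LA| = 10.70 ✓; ∠(LA, AN) = 90.00° ✓; |AN| = 20.70 ✓; |TN| = 53.60 ✓.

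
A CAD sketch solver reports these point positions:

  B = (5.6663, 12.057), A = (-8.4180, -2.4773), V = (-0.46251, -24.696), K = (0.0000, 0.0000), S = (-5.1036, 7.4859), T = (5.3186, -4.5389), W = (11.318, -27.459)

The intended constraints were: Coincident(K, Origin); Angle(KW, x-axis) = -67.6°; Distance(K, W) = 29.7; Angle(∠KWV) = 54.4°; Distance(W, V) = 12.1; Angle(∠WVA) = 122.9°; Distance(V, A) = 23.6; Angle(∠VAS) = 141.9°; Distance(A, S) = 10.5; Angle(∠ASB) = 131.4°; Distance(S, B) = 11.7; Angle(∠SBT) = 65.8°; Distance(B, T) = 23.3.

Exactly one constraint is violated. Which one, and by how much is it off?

Distance(B, T) = 23.3 — off by 6.70.

K = (0.00, 0.00) ✓; KW at -67.60° ✓; |KW| = 29.70 ✓; ∠KWV = 54.40° ✓; |WV| = 12.10 ✓; ∠WVA = 122.9° ✓; |VA| = 23.60 ✓; ∠VAS = 141.9° ✓; |AS| = 10.50 ✓; ∠ASB = 131.4° ✓; |SB| = 11.70 ✓; ∠SBT = 65.80° ✓; |BT| = 16.60 ✗.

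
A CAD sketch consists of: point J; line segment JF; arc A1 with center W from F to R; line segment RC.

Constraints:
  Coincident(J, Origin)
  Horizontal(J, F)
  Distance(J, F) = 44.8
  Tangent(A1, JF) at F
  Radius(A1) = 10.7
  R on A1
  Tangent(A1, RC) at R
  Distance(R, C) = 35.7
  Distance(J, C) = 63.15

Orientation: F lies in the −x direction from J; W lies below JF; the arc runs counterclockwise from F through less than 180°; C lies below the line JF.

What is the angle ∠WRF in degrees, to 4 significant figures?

33.94°

J is at the origin; J and F share the same y with |JF| = 44.8 and F on the −x side, so F = (-44.80, 0.000). Since A1 is tangent to JF there, WF ⟂ JF, so W = F + (0, -10.7) = (-44.80, -10.70). Since WR ⟂ RC (tangency), |WC| = √(10.7² + 35.7²) = 37.27 regardless of where R sits on A1. So C lies on both circle(J, 63.15) and circle(W, 37.27); the below-JF intersection is C = (-41.27, -47.80). R is the foot of the tangent from C: R = (-54.71, -14.73).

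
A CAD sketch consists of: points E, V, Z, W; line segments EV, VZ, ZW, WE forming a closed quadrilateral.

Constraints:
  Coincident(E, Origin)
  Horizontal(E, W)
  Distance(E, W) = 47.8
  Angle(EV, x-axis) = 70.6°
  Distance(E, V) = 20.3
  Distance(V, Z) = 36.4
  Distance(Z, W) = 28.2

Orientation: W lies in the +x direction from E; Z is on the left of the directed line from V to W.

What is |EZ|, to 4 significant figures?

50.39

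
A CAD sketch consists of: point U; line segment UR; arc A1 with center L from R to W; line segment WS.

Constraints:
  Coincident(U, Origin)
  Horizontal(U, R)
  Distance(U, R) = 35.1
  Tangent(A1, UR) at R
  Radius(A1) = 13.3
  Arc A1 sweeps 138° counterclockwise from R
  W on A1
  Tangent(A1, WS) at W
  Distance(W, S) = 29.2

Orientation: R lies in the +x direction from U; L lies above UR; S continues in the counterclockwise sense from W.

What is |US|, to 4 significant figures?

48.19

U is at the origin; UR is horizontal with |UR| = 35.1 and R on the +x side, so R = (35.10, 0.000). Tangency of A1 to UR means the radius LR is perpendicular to UR, so L = R + (0, 13.3) = (35.10, 13.30). On A1, R sits at bearing -90° from L; a 138° counterclockwise sweep puts W at bearing 48°, so W = L + 13.3·(cos 48°, sin 48°) = (44.00, 23.18). Tangency of A1 to WS means the radius LW is perpendicular to WS, so WS runs along (−sin 48°, cos 48°); with |WS| = 29.2, S = (22.30, 42.72). Then |US| = |S − U| = 48.19.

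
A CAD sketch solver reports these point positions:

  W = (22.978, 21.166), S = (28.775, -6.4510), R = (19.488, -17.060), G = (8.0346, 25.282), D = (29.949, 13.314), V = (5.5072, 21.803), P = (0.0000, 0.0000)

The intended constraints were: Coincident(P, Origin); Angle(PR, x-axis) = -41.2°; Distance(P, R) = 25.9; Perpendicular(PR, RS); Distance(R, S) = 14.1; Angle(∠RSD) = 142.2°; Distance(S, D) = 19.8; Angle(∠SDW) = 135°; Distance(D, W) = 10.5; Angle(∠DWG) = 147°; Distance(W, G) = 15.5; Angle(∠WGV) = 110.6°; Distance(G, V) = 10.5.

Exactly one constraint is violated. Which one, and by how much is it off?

Distance(G, V) = 10.5 — off by 6.20.

P = (0.00, 0.00) ✓; PR at -41.20° ✓; |PR| = 25.90 ✓; ∠(PR, RS) = 90.00° ✓; |RS| = 14.10 ✓; ∠RSD = 142.2° ✓; |SD| = 19.80 ✓; ∠SDW = 135.0° ✓; |DW| = 10.50 ✓; ∠DWG = 147.0° ✓; |WG| = 15.50 ✓; ∠WGV = 110.6° ✓; |GV| = 4.300 ✗.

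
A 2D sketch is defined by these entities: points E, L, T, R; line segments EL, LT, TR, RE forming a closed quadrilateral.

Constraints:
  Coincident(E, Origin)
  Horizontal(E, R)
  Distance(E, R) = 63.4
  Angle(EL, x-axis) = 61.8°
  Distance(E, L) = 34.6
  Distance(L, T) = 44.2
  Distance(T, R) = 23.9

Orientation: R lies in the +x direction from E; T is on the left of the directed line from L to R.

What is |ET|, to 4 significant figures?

64.51

Checks: |LT| = 44.20 ✓; |TR| = 23.90 ✓.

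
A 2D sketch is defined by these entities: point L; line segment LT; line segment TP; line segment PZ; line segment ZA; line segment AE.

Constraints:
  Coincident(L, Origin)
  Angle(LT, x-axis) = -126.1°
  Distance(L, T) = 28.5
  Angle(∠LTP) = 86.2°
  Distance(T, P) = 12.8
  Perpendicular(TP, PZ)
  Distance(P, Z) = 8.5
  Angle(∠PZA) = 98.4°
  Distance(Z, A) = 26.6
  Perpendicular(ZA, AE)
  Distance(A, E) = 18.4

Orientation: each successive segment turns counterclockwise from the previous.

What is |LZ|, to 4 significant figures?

22.73

L is at the origin; LT runs at -126.1° with length 28.5, so T = (-16.79, -23.03). ∠LTP = 86.2° gives TP at -32.30° from the x-axis; with |TP| = 12.8, P = (-5.973, -29.87). The perpendicularity gives PZ at right angles to TP, so PZ runs at 57.70°; with |PZ| = 8.5, Z = (-1.431, -22.68). Then |LZ| = |Z − L| = 22.73.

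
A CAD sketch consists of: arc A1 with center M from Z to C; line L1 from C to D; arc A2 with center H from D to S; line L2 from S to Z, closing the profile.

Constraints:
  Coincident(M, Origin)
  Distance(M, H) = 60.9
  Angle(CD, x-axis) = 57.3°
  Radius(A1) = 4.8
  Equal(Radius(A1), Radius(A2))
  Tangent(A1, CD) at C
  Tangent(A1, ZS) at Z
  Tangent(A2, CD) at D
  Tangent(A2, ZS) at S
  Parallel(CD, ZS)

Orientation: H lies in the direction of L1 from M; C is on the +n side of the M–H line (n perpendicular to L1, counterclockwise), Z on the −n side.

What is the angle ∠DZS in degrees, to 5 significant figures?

8.9581°

The slot axis is L1's direction at 57.3°, so u = (cos 57.3°, sin 57.3°) = (0.54024, 0.84151) and n = (−sin 57.3°, cos 57.3°) = (-0.84151, 0.54024). M is at the origin and H lies 60.9 along u from M, so H = 60.9·u = (32.901, 51.248). Tangency of A1 to both parallel lines with radius 4.8 puts C and Z at M ± 4.8·n: C = (-4.0393, 2.5932), Z = (4.0393, -2.5932). Equal radii place D and S the same way about H: D = H + 4.8·n = (28.861, 53.841), S = H − 4.8·n = (36.940, 48.655). Then cos ∠DZS = ZD·ZS / (|ZD||ZS|), giving 8.9581°.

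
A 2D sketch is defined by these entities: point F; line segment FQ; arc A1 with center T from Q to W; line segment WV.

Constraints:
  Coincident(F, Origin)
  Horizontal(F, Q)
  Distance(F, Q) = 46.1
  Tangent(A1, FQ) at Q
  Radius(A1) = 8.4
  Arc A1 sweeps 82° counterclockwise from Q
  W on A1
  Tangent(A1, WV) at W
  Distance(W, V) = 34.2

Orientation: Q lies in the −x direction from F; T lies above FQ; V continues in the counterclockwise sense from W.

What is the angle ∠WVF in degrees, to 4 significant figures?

46.78°

On A1, Q sits at bearing -90° from T; an 82° counterclockwise sweep puts W at bearing -8°, so W = T + 8.4·(cos -8°, sin -8°) = (-37.78, 7.231). Since A1 is tangent to WV there, TW ⟂ WV, so WV runs along (−sin -8°, cos -8°); with |WV| = 34.2, V = (-33.02, 41.10). Then cos ∠WVF = VW·VF / (|VW||VF|), giving 46.78°.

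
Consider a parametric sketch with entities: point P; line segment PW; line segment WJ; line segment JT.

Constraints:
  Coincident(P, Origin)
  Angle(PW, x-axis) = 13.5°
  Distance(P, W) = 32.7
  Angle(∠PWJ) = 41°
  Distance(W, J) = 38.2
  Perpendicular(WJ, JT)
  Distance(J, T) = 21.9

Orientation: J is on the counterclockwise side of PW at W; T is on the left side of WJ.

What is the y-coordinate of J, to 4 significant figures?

25.27

P is at the origin; PW runs at 13.5° with length 32.7, so W = 32.7·(cos 13.5°, sin 13.5°) = (31.80, 7.634). ∠PWJ = 41.0°, so WJ runs at 13.5° + (180° − 41.0°) = 152.5° from the x-axis; with |WJ| = 38.2, J = W + 38.2·(cos 152.5°, sin 152.5°) = (-2.087, 25.27). So J.y = 25.27.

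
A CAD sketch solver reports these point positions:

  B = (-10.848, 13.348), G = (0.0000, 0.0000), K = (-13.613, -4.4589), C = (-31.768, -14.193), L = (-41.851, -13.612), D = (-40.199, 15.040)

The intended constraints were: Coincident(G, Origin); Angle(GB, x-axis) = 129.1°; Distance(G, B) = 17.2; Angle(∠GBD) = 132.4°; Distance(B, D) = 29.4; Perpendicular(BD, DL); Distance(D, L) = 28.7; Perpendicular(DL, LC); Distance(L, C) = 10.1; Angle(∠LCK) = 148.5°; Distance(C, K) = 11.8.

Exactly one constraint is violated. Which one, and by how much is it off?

Distance(C, K) = 11.8 — off by 8.80.

G = (0.00, 0.00) ✓; GB at 129.1° ✓; |GB| = 17.20 ✓; ∠GBD = 132.4° ✓; |BD| = 29.40 ✓; ∠(BD, DL) = 90.00° ✓; |DL| = 28.70 ✓; ∠(DL, LC) = 90.00° ✓; |LC| = 10.10 ✓; ∠LCK = 148.5° ✓; |CK| = 20.60 ✗.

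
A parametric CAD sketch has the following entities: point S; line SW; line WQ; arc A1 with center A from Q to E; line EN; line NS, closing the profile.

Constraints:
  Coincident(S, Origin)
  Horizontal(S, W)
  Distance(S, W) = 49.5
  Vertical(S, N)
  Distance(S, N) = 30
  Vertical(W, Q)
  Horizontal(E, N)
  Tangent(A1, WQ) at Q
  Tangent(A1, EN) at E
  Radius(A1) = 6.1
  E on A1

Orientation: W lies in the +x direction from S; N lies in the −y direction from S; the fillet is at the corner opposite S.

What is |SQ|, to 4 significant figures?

54.97

S is at the origin; S and W share the same y with |SW| = 49.5 and W on the +x side, so W = (49.50, 0.000). S and N share the same x with |SN| = 30.0 and N on the −y side, so N = (0.000, -30.00). The virtual corner opposite S is at (49.50, -30.00). Since A1 is tangent to WQ there, AQ ⟂ WQ and tangency of A1 to EN means the radius AE is perpendicular to EN, with radius 6.1, so the center A sits 6.1 in from both sides at A = (43.40, -23.90). That places the tangent points at Q = (49.50, -23.90) on WQ and E = (43.40, -30.00) on EN. Then |SQ| = |Q − S| = 54.97.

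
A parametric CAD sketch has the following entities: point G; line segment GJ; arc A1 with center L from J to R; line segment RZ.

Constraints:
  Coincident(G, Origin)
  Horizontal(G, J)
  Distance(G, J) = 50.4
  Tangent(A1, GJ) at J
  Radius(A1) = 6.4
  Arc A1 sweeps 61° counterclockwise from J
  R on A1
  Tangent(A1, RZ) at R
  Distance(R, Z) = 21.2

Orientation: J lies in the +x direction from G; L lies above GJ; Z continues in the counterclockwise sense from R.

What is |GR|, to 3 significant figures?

56.1

G is at the origin; G and J share the same y with |GJ| = 50.4 and J on the +x side, so J = (50.4, 0.00). A1 meets GJ tangentially, so LJ is at right angles to GJ, so L = J + (0, 6.4) = (50.4, 6.40). On A1, J sits at bearing -90° from L; a 61° counterclockwise sweep puts R at bearing -29°, so R = L + 6.4·(cos -29°, sin -29°) = (56.0, 3.30). Then |GR| = |R − G| = 56.1.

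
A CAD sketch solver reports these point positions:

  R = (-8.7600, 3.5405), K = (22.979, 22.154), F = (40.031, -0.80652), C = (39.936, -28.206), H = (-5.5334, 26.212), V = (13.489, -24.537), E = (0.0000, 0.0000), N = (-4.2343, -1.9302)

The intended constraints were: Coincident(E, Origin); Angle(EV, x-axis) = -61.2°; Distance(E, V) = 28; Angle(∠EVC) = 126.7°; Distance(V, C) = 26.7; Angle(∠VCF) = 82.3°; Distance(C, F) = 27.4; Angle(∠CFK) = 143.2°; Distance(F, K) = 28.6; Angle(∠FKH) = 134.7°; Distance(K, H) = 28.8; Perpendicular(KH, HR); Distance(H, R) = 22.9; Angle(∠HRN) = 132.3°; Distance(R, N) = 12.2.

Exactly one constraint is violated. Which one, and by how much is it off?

Distance(R, N) = 12.2 — off by 5.10.

E = (0.00, 0.00) ✓; EV at -61.20° ✓; |EV| = 28.00 ✓; ∠EVC = 126.7° ✓; |VC| = 26.70 ✓; ∠VCF = 82.30° ✓; |CF| = 27.40 ✓; ∠CFK = 143.2° ✓; |FK| = 28.60 ✓; ∠FKH = 134.7° ✓; |KH| = 28.80 ✓; ∠(KH, HR) = 90.00° ✓; |HR| = 22.90 ✓; ∠HRN = 132.3° ✓; |RN| = 7.100 ✗.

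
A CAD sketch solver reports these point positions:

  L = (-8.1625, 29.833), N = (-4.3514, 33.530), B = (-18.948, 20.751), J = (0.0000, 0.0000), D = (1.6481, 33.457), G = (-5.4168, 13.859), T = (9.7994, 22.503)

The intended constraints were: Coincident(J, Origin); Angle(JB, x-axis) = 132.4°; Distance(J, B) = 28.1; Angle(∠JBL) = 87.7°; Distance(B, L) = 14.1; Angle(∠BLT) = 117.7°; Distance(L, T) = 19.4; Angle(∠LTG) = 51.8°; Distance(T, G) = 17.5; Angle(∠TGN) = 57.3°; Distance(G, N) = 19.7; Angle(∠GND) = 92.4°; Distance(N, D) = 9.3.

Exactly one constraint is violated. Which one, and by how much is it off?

Distance(N, D) = 9.3 — off by 3.30.

J = (0.00, 0.00) ✓; JB at 132.4° ✓; |JB| = 28.10 ✓; ∠JBL = 87.70° ✓; |BL| = 14.10 ✓; ∠BLT = 117.7° ✓; |LT| = 19.40 ✓; ∠LTG = 51.80° ✓; |TG| = 17.50 ✓; ∠TGN = 57.30° ✓; |GN| = 19.70 ✓; ∠GND = 92.40° ✓; |ND| = 6.000 ✗.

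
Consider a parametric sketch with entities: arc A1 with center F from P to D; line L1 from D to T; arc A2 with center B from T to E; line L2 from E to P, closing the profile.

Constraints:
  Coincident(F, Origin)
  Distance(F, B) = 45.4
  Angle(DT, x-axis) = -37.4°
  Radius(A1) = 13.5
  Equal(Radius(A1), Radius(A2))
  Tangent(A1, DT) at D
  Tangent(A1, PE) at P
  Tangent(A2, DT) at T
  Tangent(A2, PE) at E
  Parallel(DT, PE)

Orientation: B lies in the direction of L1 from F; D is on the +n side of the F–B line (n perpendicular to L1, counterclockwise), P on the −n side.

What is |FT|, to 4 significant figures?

47.36

The slot axis is L1's direction at -37.4°, so u = (cos -37.4°, sin -37.4°) = (0.7944, -0.6074) and n = (−sin -37.4°, cos -37.4°) = (0.6074, 0.7944). F is at the origin and B lies 45.4 along u from F, so B = 45.4·u = (36.07, -27.57). Tangency of A1 to both parallel lines with radius 13.5 puts D and P at F ± 13.5·n: D = (8.200, 10.72), P = (-8.200, -10.72). Equal radii place T and E the same way about B: T = B + 13.5·n = (44.27, -16.85), E = B − 13.5·n = (27.87, -38.30). Then |FT| = |T − F| = 47.36.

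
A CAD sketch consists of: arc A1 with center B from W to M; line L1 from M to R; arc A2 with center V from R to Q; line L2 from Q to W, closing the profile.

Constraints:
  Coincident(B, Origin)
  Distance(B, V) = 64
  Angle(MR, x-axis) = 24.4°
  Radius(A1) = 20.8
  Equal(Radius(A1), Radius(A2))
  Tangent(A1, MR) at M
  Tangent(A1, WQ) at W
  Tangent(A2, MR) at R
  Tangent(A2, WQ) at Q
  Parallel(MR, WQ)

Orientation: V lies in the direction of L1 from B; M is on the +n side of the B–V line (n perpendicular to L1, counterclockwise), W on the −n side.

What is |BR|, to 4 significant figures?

67.30

The slot axis is L1's direction at 24.4°, so u = (cos 24.4°, sin 24.4°) = (0.9107, 0.4131) and n = (−sin 24.4°, cos 24.4°) = (-0.4131, 0.9107). B is at the origin and V lies 64.0 along u from B, so V = 64.0·u = (58.28, 26.44). Tangency of A1 to both parallel lines with radius 20.8 puts M and W at B ± 20.8·n: M = (-8.593, 18.94), W = (8.593, -18.94). Equal radii place R and Q the same way about V: R = V + 20.8·n = (49.69, 45.38), Q = V − 20.8·n = (66.88, 7.496). Then |BR| = |R − B| = 67.30.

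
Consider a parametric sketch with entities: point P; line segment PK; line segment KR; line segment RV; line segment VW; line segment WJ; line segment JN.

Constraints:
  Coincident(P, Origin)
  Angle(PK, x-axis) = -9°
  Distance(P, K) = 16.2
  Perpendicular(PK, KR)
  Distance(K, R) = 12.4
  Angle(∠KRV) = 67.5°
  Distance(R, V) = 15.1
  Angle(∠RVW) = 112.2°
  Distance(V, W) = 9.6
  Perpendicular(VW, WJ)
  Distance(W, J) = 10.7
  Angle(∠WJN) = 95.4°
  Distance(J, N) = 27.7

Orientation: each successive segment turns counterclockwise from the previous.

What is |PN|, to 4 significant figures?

29.11

P is at the origin; PK runs at -9.0° with length 16.2, so K = (16.00, -2.534). PK ⟂ KR, so KR runs at 81.00°; with |KR| = 12.4, R = (17.94, 9.713). ∠KRV = 67.5° gives RV at -166.5° from the x-axis; with |RV| = 15.1, V = (3.258, 6.188). ∠RVW = 112.2° gives VW at -98.70° from the x-axis; with |VW| = 9.6, W = (1.805, -3.301). The perpendicularity gives WJ at right angles to VW, so WJ runs at -8.700°; with |WJ| = 10.7, J = (12.38, -4.920). ∠WJN = 95.4° gives JN at 75.90° from the x-axis; with |JN| = 27.7, N = (19.13, 21.95). Then |PN| = |N − P| = 29.11.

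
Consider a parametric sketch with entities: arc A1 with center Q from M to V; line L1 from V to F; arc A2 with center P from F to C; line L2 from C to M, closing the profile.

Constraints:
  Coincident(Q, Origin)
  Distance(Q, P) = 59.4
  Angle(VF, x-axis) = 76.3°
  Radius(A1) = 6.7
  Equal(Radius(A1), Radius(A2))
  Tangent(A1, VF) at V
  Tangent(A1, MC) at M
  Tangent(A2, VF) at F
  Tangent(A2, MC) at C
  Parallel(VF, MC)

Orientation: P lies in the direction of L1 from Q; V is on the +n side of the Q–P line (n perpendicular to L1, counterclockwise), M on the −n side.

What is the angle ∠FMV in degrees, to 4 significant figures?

77.29°

The slot axis is L1's direction at 76.3°, so u = (cos 76.3°, sin 76.3°) = (0.2368, 0.9715) and n = (−sin 76.3°, cos 76.3°) = (-0.9715, 0.2368). Q is at the origin and P lies 59.4 along u from Q, so P = 59.4·u = (14.07, 57.71). Tangency of A1 to both parallel lines with radius 6.7 puts V and M at Q ± 6.7·n: V = (-6.509, 1.587), M = (6.509, -1.587). Equal radii place F and C the same way about P: F = P + 6.7·n = (7.559, 59.30), C = P − 6.7·n = (20.58, 56.12). Then cos ∠FMV = MF·MV / (|MF||MV|), giving 77.29°.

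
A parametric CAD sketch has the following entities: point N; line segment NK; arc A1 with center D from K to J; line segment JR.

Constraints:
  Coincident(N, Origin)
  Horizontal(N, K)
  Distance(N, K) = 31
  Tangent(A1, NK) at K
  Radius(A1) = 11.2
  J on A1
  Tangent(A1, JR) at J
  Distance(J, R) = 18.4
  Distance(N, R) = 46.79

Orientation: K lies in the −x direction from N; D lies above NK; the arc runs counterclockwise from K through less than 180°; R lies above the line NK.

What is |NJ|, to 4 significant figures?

28.66

N is at the origin; NK is horizontal with |NK| = 31.0 and K on the −x side, so K = (-31.00, 0.000). The tangent condition forces DK to be normal to NK, so D = K + (0, 11.2) = (-31.00, 11.20). Since DJ ⟂ JR (tangency), |DR| = √(11.2² + 18.4²) = 21.54 regardless of where J sits on A1. So R lies on both circle(N, 46.79) and circle(D, 21.54); the above-NK intersection is R = (-33.58, 32.59). J is the foot of the tangent from R: J = (-22.20, 18.13).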